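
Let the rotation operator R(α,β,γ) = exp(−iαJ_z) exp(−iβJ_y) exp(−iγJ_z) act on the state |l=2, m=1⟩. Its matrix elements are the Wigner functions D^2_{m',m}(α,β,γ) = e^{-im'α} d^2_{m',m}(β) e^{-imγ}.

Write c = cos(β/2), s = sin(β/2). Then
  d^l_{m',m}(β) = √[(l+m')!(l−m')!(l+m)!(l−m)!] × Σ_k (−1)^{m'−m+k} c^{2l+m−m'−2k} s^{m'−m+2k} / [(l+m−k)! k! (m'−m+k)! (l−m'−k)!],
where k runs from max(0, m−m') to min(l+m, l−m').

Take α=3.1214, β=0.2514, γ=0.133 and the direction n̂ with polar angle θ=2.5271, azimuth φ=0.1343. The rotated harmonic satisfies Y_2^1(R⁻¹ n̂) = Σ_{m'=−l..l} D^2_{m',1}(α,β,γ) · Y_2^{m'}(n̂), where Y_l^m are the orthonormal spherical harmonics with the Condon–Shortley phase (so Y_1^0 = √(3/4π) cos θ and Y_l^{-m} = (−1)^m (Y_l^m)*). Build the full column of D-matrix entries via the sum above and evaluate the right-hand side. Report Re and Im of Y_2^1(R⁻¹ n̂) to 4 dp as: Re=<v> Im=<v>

Re=-0.2575 Im=-0.0301

Need the full column D^2_{m',1} for m'=−2..2 at α=3.1214, β=0.2514, γ=0.133.
cos(β/2)=0.992110, sin(β/2)=0.125369
d^2_{-2,1}: single k=3 term ⇒ +0.003910;  D = +0.003851-0.000675i
d^2_{-1,1}: k∈[2..3] ⇒ +0.046411 -0.000247 = +0.046164;  D = -0.045624+0.007044i
d^2_{0,1}: k∈[1..2] ⇒ +0.299879 -0.004789 = +0.295091;  D = +0.292484-0.039131i
d^2_{1,1}: k∈[0..1] ⇒ +0.968812 -0.046411 = +0.922401;  D = -0.916538+0.103833i
d^2_{2,1}: single k=0 term ⇒ -0.244850;  D = -0.243801+0.022644i
Y_2^{m'}(θ=2.5271,φ=0.1343) and Σ D·Y over m':
  (+0.0039-0.0007i)·(+0.1238-0.0341i)  (-0.0456+0.0070i)·(-0.3607+0.0487i)  (+0.2925-0.0391i)·(+0.3163+0.0000i)  (-0.9165+0.1038i)·(+0.3607+0.0487i)  (-0.2438+0.0226i)·(+0.1238+0.0341i)
Y_2^1(R⁻¹ n̂) = -0.257494-0.030073i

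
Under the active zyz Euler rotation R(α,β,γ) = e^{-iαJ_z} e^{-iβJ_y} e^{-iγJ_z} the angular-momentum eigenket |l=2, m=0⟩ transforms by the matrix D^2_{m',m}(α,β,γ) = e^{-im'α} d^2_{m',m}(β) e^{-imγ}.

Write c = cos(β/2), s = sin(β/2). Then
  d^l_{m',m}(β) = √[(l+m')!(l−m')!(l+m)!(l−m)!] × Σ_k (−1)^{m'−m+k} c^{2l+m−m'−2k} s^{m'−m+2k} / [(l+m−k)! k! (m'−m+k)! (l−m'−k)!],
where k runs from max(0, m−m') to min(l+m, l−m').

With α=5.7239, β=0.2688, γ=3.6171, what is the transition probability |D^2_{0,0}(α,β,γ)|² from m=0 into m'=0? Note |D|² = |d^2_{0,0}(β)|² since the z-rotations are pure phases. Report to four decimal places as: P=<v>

P=0.7996

First d^2_{0,0}(β=0.2688), then the phase factors e^{-i(0)α} and e^{-i(0)γ}:
Half-angle: c=0.990982, s=0.133996. N=√(2·2·2·2)=4.000000
Admissible k: 0..2 (factorial args all ≥0)
  k=0: (−1)^0·4.0000/(4)·0.9910^4·0.1340^0 = +0.964413
  k=1: (−1)^1·4.0000/(1)·0.9910^2·0.1340^2 = -0.070530
  k=2: (−1)^2·4.0000/(4)·0.9910^0·0.1340^4 = +0.000322
d^2_{0,0}(0.2688) = +0.964413 -0.070530 +0.000322 = +0.894205
|D^2_{0,0}|² = |d^2_{0,0}(β)|² = (+0.894205)² = 0.799603 (the z-rotation phases have unit modulus)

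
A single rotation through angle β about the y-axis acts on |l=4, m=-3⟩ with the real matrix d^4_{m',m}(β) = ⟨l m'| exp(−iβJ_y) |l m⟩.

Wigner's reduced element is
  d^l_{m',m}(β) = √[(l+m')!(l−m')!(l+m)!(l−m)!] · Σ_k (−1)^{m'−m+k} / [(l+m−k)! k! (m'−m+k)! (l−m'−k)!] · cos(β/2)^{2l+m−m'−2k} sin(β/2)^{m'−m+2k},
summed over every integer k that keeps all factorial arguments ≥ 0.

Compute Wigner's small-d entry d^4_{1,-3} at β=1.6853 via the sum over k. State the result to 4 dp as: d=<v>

d^4_{1,-3}(β=1.6853) via Wigner's sum:
With c≡cos(β/2)=0.665487 and s≡sin(β/2)=0.746409, N=[120·6·1·5040]^{1/2}=1904.940944
k∈{0,1} keeps every argument non-negative
  k=0: (−1)^4·1904.9409/(144)·0.6655^4·0.7464^4 = +0.805352
  k=1: (−1)^5·1904.9409/(240)·0.6655^2·0.7464^6 = -0.607872
d^4_{1,-3}(1.6853) = +0.805352 -0.607872 = +0.197481

d=0.1975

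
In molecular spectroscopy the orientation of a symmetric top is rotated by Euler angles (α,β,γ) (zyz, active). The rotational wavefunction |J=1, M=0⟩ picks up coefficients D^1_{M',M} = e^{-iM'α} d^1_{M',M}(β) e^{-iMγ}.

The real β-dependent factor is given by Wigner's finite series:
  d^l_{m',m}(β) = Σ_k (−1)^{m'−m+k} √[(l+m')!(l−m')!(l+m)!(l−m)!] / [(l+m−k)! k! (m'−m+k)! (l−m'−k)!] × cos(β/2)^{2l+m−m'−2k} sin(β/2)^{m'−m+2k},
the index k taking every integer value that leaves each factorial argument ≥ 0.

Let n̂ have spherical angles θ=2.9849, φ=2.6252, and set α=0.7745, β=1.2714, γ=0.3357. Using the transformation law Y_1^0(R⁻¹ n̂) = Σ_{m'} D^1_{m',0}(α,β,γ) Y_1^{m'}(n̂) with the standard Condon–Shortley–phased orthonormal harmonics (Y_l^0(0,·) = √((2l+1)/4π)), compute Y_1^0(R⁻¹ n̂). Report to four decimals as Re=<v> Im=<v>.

Re=-0.1625 Im=0.0000

Need the full column D^1_{m',0} for m'=−1..1 at α=0.7745, β=1.2714, γ=0.3357.
cos(β/2)=0.804656, sin(β/2)=0.593741
d^1_{-1,0}: single k=1 term ⇒ +0.675651;  D = +0.482936+0.472522i
d^1_{0,0}: k∈[0..1] ⇒ +0.647472 -0.352528 = +0.294943;  D = +0.294943+0.000000i
d^1_{1,0}: single k=0 term ⇒ -0.675651;  D = -0.482936+0.472522i
Y_1^{m'}(θ=2.9849,φ=2.6252) and Σ D·Y over m':
  (+0.4829+0.4725i)·(-0.0469-0.0266i)  (+0.2949+0.0000i)·(-0.4826+0.0000i)  (-0.4829+0.4725i)·(+0.0469-0.0266i)
Y_1^0(R⁻¹ n̂) = -0.162472+0.000000i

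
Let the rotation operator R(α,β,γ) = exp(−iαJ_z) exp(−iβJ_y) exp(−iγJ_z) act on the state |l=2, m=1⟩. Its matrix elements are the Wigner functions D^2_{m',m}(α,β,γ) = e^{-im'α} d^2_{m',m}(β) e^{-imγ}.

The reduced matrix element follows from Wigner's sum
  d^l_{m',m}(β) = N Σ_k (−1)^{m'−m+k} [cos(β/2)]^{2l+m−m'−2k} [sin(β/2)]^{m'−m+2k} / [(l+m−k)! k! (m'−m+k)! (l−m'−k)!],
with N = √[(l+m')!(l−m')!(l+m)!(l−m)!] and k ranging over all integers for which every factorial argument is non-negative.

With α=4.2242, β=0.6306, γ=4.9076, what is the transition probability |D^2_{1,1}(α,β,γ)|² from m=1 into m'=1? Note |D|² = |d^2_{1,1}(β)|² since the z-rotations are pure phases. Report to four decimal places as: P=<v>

Split into d^2_{1,1}(β=0.6306) × two z-phases.
c=cos(0.6306/2)=0.950703, s=sin(0.6306/2)=0.310102; N=√[6·1·6·1]=6.000000
Admissible k: 0..1 (factorial args all ≥0)
  k=0: (−1)^0·6.0000/(6)·0.9507^4·0.3101^0 = +0.816921
  k=1: (−1)^1·6.0000/(2)·0.9507^2·0.3101^2 = -0.260747
d^2_{1,1}(0.6306) = +0.816921 -0.260747 = +0.556174
|D^2_{1,1}|² = |d^2_{1,1}(β)|² = (+0.556174)² = 0.309330 (the z-rotation phases have unit modulus)

P=0.3093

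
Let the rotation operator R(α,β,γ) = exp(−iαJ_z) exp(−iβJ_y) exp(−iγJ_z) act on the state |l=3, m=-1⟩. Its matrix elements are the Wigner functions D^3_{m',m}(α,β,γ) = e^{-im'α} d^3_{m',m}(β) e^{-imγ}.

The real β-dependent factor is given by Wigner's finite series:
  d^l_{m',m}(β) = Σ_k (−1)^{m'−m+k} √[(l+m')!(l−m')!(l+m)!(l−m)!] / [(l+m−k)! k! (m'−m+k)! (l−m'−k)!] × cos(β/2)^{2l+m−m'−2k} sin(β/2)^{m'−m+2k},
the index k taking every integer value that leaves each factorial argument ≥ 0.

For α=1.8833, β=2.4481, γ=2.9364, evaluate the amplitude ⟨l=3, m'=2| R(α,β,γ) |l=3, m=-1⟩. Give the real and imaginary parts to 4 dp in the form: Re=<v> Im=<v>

First d^3_{2,-1}(β=2.4481), then the phase factors e^{-i(2)α} and e^{-i(-1)γ}:
c=cos(2.4481/2)=0.339840, s=sin(2.4481/2)=0.940483; N=√[120·1·2·24]=75.894664
Admissible k: 0..1 (factorial args all ≥0)
  k=0: (−1)^3·75.8947/(12)·0.3398^3·0.9405^3 = -0.206493
  k=1: (−1)^4·75.8947/(24)·0.3398^1·0.9405^5 = +0.790733
d^3_{2,-1}(2.4481) = -0.206493 +0.790733 = +0.584240
Attach z-rotation phases: D = e^{-i(2)(1.8833)}·(+0.584240)·e^{-i(-1)(2.9364)} = +0.394203-0.431208i

Re=0.3942 Im=-0.4312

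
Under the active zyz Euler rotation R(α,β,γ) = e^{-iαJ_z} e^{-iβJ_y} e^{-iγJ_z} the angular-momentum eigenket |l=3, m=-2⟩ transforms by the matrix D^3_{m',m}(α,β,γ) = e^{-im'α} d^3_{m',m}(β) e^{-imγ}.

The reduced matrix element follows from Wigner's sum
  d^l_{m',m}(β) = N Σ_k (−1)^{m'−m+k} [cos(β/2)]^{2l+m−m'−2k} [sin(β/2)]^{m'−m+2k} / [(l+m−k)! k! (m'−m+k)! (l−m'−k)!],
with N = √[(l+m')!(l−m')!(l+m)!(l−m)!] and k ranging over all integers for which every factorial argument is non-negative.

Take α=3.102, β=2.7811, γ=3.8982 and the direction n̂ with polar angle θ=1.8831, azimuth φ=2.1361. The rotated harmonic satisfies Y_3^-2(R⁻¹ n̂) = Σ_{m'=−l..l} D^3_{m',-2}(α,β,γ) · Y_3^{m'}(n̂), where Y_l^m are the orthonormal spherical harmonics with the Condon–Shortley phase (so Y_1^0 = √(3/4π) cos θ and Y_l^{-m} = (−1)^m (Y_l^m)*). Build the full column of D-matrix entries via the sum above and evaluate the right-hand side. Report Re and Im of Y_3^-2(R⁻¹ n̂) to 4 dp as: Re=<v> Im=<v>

Need the full column D^3_{m',-2} for m'=−3..3 at α=3.102, β=2.7811, γ=3.8982.
cos(β/2)=0.179272, sin(β/2)=0.983800
d^3_{-3,-2}: single k=1 term ⇒ +0.000446;  D = -0.000078-0.000439i
d^3_{-2,-2}: k∈[0..1] ⇒ +0.000033 -0.004998 = -0.004965;  D = -0.000677-0.004919i
d^3_{-1,-2}: k∈[0..1] ⇒ -0.000576 +0.034697 = +0.034121;  D = -0.003310-0.033960i
d^3_{0,-2}: k∈[0..1] ⇒ +0.005475 -0.164897 = -0.159421;  D = -0.009175-0.159157i
d^3_{1,-2}: k∈[0..1] ⇒ -0.034697 +0.522451 = +0.487754;  D = -0.008774-0.487675i
d^3_{2,-2}: k∈[0..1] ⇒ +0.150529 -0.906650 = -0.756121;  D = +0.016334-0.755944i
d^3_{3,-2}: single k=0 term ⇒ -0.404689;  D = -0.024750+0.403931i
Y_3^{m'}(θ=1.8831,φ=2.1361) and Σ D·Y over m':
  (-0.0001-0.0004i)·(+0.3567-0.0449i)  (-0.0007-0.0049i)·(+0.1212-0.2573i)  (-0.0033-0.0340i)·(+0.0870+0.1371i)  (-0.0092-0.1592i)·(+0.2899+0.0000i)  (-0.0088-0.4877i)·(-0.0870+0.1371i)  (+0.0163-0.7559i)·(+0.1212+0.2573i)  (-0.0248+0.4039i)·(-0.3567-0.0449i)
Y_3^-2(R⁻¹ n̂) = +0.291349-0.239287i

Re=0.2913 Im=-0.2393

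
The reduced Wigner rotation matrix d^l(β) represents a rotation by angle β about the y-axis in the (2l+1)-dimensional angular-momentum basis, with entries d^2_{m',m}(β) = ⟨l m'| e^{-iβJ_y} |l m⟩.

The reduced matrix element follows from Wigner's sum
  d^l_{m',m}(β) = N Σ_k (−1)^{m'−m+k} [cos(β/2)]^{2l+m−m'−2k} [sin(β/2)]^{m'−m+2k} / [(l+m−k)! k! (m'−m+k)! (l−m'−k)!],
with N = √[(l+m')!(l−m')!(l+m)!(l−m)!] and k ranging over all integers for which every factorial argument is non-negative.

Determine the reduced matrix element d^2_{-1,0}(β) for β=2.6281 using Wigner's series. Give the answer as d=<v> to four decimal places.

d=-0.5240

d^2_{-1,0}(β=2.6281) via Wigner's sum:
c=cos(2.6281/2)=0.253935, s=sin(2.6281/2)=0.967221; N=√[1·6·2·2]=4.898979
k∈{1,2} keeps every argument non-negative
  k=1: (−1)^0·4.8990/(2)·0.2539^3·0.9672^1 = +0.038794
  k=2: (−1)^1·4.8990/(2)·0.2539^1·0.9672^3 = -0.562828
d^2_{-1,0}(2.6281) = +0.038794 -0.562828 = -0.524033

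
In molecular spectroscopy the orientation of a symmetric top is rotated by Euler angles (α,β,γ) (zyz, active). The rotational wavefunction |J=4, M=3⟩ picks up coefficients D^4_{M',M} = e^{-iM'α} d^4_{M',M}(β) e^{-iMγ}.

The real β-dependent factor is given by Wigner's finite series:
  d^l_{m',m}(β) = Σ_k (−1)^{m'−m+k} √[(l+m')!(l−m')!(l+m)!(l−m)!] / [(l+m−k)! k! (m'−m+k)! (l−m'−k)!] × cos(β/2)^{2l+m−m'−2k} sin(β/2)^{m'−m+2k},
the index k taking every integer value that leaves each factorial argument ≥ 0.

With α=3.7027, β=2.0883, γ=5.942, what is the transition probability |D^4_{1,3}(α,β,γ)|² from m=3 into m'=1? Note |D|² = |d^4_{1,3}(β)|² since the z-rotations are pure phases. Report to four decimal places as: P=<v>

P=0.1413

Split into d^4_{1,3}(β=2.0883) × two z-phases.
c=cos(2.0883/2)=0.502637, s=sin(2.0883/2)=0.864498; N=√[120·6·5040·1]=1904.940944
k∈{2,3} keeps every argument non-negative
  k=2: (−1)^0·1904.9409/(240)·0.5026^6·0.8645^2 = +0.095659
  k=3: (−1)^1·1904.9409/(144)·0.5026^4·0.8645^4 = -0.471620
d^4_{1,3}(2.0883) = +0.095659 -0.471620 = -0.375961
|D^4_{1,3}|² = |d^4_{1,3}(β)|² = (-0.375961)² = 0.141347 (the z-rotation phases have unit modulus)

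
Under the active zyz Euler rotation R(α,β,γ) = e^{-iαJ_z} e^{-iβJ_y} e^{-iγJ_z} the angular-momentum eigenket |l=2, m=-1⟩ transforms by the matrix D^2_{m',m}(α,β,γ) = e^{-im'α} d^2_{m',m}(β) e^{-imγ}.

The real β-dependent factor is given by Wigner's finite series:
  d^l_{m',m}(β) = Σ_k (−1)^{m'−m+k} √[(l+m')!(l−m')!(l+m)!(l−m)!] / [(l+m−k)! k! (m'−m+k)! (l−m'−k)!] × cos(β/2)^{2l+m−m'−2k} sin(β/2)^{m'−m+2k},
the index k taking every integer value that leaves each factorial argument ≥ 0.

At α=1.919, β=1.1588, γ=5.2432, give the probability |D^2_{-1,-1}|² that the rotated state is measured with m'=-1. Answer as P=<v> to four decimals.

P=0.0194

First d^2_{-1,-1}(β=1.1588), then the phase factors e^{-i(-1)α} and e^{-i(-1)γ}:
With c≡cos(β/2)=0.836791 and s≡sin(β/2)=0.547522, N=[1·6·1·6]^{1/2}=6.000000
The bounds max(0,m−m')=0 and min(l+m,l−m')=1 give 2 terms
  k=0: (−1)^0·6.0000/(6)·0.8368^4·0.5475^0 = +0.490308
  k=1: (−1)^1·6.0000/(2)·0.8368^2·0.5475^2 = -0.629736
d^2_{-1,-1}(1.1588) = +0.490308 -0.629736 = -0.139429
|D^2_{-1,-1}|² = |d^2_{-1,-1}(β)|² = (-0.139429)² = 0.019440 (the z-rotation phases have unit modulus)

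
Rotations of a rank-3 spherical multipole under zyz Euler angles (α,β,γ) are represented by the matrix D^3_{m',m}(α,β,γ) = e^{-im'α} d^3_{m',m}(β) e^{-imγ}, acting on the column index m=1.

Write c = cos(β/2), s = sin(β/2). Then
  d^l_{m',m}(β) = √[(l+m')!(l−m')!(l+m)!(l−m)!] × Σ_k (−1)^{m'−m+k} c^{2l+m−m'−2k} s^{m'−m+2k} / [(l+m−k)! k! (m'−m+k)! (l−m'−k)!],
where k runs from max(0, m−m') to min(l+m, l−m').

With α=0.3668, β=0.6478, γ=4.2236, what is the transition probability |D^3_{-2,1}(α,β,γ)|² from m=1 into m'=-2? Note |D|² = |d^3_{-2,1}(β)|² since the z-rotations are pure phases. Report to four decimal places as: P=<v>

P=0.0269

First d^3_{-2,1}(β=0.6478), then the phase factors e^{-i(-2)α} and e^{-i(1)γ}:
With c≡cos(β/2)=0.948001 and s≡sin(β/2)=0.318266, N=[1·120·24·2]^{1/2}=75.894664
Admissible k: 3..4 (factorial args all ≥0)
  k=3: (−1)^0·75.8947/(12)·0.9480^3·0.3183^3 = +0.173711
  k=4: (−1)^1·75.8947/(24)·0.9480^1·0.3183^5 = -0.009790
d^3_{-2,1}(0.6478) = +0.173711 -0.009790 = +0.163922
|D^3_{-2,1}|² = |d^3_{-2,1}(β)|² = (+0.163922)² = 0.026870 (the z-rotation phases have unit modulus)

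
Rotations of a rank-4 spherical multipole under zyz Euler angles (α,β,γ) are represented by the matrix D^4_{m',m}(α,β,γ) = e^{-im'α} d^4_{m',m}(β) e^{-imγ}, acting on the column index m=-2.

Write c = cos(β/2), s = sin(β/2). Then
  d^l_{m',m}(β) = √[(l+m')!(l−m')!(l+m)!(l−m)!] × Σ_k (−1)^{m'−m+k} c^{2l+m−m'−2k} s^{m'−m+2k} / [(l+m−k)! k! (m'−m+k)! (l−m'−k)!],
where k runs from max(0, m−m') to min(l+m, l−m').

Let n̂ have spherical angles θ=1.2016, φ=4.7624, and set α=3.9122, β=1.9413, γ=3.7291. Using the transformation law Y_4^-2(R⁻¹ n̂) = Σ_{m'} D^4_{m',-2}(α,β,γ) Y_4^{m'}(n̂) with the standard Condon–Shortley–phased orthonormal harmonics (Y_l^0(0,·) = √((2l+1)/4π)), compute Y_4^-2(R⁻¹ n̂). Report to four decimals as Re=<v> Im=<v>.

Need the full column D^4_{m',-2} for m'=−4..4 at α=3.9122, β=1.9413, γ=3.7291.
cos(β/2)=0.564763, sin(β/2)=0.825253
d^4_{-4,-2}: single k=2 term ⇒ +0.116937;  D = -0.051384-0.105043i
d^4_{-3,-2}: k∈[1..2] ⇒ +0.056587 -0.362476 = -0.305889;  D = -0.287839-0.103521i
d^4_{-2,-2}: k∈[0..2] ⇒ +0.010350 -0.265188 +0.707792 = +0.452953;  D = -0.412590+0.186912i
d^4_{-1,-2}: k∈[0..2] ⇒ -0.064164 +0.685014 -0.975101 = -0.354251;  D = -0.129695+0.329655i
d^4_{0,-2}: k∈[0..2] ⇒ +0.209650 -1.193724 +0.955821 = -0.028254;  D = -0.010893-0.026069i
d^4_{1,-2}: k∈[0..2] ⇒ -0.456676 +1.462652 -0.624615 = +0.381361;  D = -0.350599-0.150056i
d^4_{2,-2}: k∈[0..2] ⇒ +0.707792 -1.209029 +0.215128 = -0.286110;  D = -0.267139+0.102447i
d^4_{3,-2}: k∈[0..1] ⇒ -0.773963 +0.550859 = -0.223104;  D = +0.093814-0.202421i
d^4_{4,-2}: single k=0 term ⇒ +0.533132;  D = -0.176092-0.503211i
Y_4^{m'}(θ=1.2016,φ=4.7624) and Σ D·Y over m':
  (-0.0514-0.1050i)·(+0.3281-0.0665i)  (-0.2878-0.1035i)·(-0.0548-0.3623i)  (-0.4126+0.1869i)·(+0.0256-0.0026i)  (-0.1297+0.3297i)·(-0.0166-0.3321i)  (-0.0109-0.0261i)·(-0.0331+0.0000i)  (-0.3506-0.1501i)·(+0.0166-0.3321i)  (-0.2671+0.1024i)·(+0.0256+0.0026i)  (+0.0938-0.2024i)·(+0.0548-0.3623i)  (-0.1761-0.5032i)·(+0.3281+0.0665i)
Y_4^-2(R⁻¹ n̂) = -0.098933+0.017184i

Re=-0.0989 Im=0.0172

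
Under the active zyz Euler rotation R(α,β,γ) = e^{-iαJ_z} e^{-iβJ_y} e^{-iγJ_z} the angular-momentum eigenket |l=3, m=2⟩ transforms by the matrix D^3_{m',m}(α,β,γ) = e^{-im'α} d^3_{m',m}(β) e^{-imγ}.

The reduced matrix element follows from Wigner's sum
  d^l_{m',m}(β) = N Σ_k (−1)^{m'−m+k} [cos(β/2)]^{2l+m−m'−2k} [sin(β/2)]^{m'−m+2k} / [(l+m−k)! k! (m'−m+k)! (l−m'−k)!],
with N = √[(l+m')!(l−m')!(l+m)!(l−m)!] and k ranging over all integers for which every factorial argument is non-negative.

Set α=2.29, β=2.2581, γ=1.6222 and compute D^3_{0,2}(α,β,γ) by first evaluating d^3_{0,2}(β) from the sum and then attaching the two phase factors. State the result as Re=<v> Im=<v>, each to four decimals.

Re=0.5163 Im=-0.0533

First d^3_{0,2}(β=2.2581), then the phase factors e^{-i(0)α} and e^{-i(2)γ}:
With c≡cos(β/2)=0.427519 and s≡sin(β/2)=0.904006, N=[6·6·120·1]^{1/2}=65.726707
k: max(0,(2)−(0))=2 … min(3+(2),3−(0))=3
  k=2: (−1)^0·65.7267/(12)·0.4275^4·0.9040^2 = +0.149529
  k=3: (−1)^1·65.7267/(12)·0.4275^2·0.9040^4 = -0.668586
d^3_{0,2}(2.2581) = +0.149529 -0.668586 = -0.519057
Attach z-rotation phases: D = e^{-i(0)(2.29)}·(-0.519057)·e^{-i(2)(1.6222)} = +0.516317-0.053269i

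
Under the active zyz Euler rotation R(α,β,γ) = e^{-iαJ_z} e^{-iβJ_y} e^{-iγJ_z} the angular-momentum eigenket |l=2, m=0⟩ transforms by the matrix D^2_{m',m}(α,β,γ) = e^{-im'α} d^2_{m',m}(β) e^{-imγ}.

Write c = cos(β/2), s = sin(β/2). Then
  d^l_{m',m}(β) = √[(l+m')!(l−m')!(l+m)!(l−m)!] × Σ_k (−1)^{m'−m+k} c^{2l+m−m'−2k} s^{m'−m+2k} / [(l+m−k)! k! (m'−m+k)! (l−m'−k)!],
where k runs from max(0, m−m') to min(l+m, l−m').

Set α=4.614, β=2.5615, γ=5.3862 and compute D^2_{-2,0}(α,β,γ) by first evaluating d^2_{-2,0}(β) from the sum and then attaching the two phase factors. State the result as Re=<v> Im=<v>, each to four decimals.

Split into d^2_{-2,0}(β=2.5615) × two z-phases.
Half-angle: c=0.285997, s=0.958231. N=√(1·24·2·2)=9.797959
k∈{2} keeps every argument non-negative
  k=2: (−1)^0·9.7980/(4)·0.2860^2·0.9582^2 = +0.183966
d^2_{-2,0}(2.5615) = +0.183966
D = (-0.980702+0.195510i)·(+0.183966)·(+1.000000+0.000000i) = -0.180416+0.035967i

Re=-0.1804 Im=0.0360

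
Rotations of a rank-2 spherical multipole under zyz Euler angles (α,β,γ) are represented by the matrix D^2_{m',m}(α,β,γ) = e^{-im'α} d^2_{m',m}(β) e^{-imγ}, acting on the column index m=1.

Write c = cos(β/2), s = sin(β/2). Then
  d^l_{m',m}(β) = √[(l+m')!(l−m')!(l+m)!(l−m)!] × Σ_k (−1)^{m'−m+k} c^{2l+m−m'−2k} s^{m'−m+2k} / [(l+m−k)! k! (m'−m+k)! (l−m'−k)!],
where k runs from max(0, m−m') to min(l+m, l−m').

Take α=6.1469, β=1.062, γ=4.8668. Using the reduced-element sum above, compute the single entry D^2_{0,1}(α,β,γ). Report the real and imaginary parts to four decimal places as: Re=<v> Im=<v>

Re=0.0801 Im=0.5148

D^2_{0,1}(6.1469,1.062,4.8668) = e^{-i·0·6.1469}·d^2_{0,1}(1.062)·e^{-i·1·4.8668}. Compute d first:
Half-angle: c=0.862301, s=0.506396. N=√(2·2·6·1)=4.898979
Admissible k: 1..2 (factorial args all ≥0)
  k=1: (−1)^0·4.8990/(2)·0.8623^3·0.5064^1 = +0.795321
  k=2: (−1)^1·4.8990/(2)·0.8623^1·0.5064^3 = -0.274287
d^2_{0,1}(1.062) = +0.795321 -0.274287 = +0.521034
Attach z-rotation phases: D = e^{-i(0)(6.1469)}·(+0.521034)·e^{-i(1)(4.8668)} = +0.080134+0.514835i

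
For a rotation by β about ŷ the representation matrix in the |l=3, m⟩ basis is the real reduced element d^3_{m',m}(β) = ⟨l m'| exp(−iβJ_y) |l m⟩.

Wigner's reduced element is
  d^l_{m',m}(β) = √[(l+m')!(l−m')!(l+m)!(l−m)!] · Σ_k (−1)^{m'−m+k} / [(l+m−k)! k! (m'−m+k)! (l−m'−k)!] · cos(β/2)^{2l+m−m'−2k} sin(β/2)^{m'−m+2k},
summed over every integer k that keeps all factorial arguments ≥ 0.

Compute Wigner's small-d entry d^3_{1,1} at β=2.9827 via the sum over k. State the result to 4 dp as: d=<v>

d=0.0370

d^3_{1,1}(β=2.9827) via Wigner's sum:
With c≡cos(β/2)=0.079363 and s≡sin(β/2)=0.996846, N=[24·2·24·2]^{1/2}=48.000000
k: max(0,(1)−(1))=0 … min(3+(1),3−(1))=2
  k=0: (−1)^0·48.0000/(48)·0.0794^6·0.9968^0 = +0.000000
  k=1: (−1)^1·48.0000/(6)·0.0794^4·0.9968^2 = -0.000315
  k=2: (−1)^2·48.0000/(8)·0.0794^2·0.9968^4 = +0.037316
d^3_{1,1}(2.9827) = +0.000000 -0.000315 +0.037316 = +0.037001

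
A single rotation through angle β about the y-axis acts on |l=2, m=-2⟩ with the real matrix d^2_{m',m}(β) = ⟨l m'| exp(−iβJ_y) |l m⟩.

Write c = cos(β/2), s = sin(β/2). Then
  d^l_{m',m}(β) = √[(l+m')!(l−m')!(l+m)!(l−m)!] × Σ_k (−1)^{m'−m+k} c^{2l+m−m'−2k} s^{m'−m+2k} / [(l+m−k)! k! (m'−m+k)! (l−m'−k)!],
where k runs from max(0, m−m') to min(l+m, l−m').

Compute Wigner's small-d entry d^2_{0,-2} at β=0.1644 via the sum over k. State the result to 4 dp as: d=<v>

d=0.0164

d^2_{0,-2}(β=0.1644) via Wigner's sum:
With c≡cos(β/2)=0.996623 and s≡sin(β/2)=0.082107, N=[2·2·1·24]^{1/2}=9.797959
k∈{0} keeps every argument non-negative
  k=0: (−1)^2·9.7980/(4)·0.9966^2·0.0821^2 = +0.016402
d^2_{0,-2}(0.1644) = +0.016402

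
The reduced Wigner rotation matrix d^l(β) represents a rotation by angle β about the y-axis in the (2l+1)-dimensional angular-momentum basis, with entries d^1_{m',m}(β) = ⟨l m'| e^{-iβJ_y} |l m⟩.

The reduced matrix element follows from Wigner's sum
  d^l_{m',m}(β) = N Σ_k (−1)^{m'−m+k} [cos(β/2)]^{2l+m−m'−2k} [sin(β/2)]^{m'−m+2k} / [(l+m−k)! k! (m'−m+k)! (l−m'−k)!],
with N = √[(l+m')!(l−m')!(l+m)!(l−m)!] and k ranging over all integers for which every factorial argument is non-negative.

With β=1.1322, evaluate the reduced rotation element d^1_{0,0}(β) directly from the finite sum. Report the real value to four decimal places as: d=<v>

d^1_{0,0}(β=1.1322) via Wigner's sum:
Half-angle: c=0.843999, s=0.536345. N=√(1·1·1·1)=1.000000
k∈{0,1} keeps every argument non-negative
  k=0: (−1)^0·1.0000/(1)·0.8440^2·0.5363^0 = +0.712335
  k=1: (−1)^1·1.0000/(1)·0.8440^0·0.5363^2 = -0.287665
d^1_{0,0}(1.1322) = +0.712335 -0.287665 = +0.424669

d=0.4247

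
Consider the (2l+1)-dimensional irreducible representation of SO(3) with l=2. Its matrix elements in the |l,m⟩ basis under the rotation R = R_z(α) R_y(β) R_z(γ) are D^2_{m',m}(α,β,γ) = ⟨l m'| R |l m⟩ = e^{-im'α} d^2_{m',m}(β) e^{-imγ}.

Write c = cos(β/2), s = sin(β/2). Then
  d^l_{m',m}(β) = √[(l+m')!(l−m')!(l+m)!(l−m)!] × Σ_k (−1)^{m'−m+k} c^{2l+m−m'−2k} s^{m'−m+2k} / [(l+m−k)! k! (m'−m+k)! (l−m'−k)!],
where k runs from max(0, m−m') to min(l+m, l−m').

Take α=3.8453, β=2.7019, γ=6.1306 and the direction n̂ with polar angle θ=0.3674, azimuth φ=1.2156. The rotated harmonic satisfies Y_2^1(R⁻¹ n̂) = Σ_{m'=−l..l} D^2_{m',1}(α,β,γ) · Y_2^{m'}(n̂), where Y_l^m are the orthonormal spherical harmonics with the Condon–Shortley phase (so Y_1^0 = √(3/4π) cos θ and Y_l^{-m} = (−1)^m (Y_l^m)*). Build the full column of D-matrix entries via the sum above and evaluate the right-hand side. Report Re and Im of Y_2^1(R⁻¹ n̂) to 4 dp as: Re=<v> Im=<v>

Need the full column D^2_{m',1} for m'=−2..2 at α=3.8453, β=2.7019, γ=6.1306.
cos(β/2)=0.218080, sin(β/2)=0.975931
d^2_{-2,1}: single k=3 term ⇒ +0.405417;  D = +0.004377+0.405394i
d^2_{-1,1}: k∈[2..3] ⇒ +0.135891 -0.907144 = -0.771254;  D = +0.505358+0.582619i
d^2_{0,1}: k∈[1..2] ⇒ +0.024794 -0.496533 = -0.471739;  D = -0.466258-0.071702i
d^2_{1,1}: k∈[0..1] ⇒ +0.002262 -0.135891 = -0.133629;  D = +0.113843-0.069974i
d^2_{2,1}: single k=0 term ⇒ -0.020244;  D = -0.006291+0.019242i
Y_2^{m'}(θ=0.3674,φ=1.2156) and Σ D·Y over m':
  (+0.0044+0.4054i)·(-0.0378-0.0325i)  (+0.5054+0.5826i)·(+0.0901-0.2428i)  (-0.4663-0.0717i)·(+0.5087+0.0000i)  (+0.1138-0.0700i)·(-0.0901-0.2428i)  (-0.0063+0.0192i)·(-0.0378+0.0325i)
Y_2^1(R⁻¹ n̂) = -0.064832-0.144437i

Re=-0.0648 Im=-0.1444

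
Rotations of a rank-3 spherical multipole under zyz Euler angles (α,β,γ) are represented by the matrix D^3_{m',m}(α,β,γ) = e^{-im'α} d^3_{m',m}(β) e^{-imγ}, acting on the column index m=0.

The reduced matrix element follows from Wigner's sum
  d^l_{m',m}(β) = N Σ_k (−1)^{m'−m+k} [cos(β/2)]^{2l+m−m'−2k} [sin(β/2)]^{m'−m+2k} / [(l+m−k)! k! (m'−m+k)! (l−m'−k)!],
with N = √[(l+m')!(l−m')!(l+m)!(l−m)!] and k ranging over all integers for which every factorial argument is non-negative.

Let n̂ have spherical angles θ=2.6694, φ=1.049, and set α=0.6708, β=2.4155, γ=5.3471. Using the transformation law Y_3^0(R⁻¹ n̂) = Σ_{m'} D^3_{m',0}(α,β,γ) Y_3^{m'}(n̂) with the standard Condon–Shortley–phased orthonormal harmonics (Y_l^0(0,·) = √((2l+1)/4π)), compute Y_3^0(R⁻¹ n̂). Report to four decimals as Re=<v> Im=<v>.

Need the full column D^3_{m',0} for m'=−3..3 at α=0.6708, β=2.4155, γ=5.3471.
cos(β/2)=0.355124, sin(β/2)=0.934819
d^3_{-3,0}: single k=3 term ⇒ +0.163620;  D = -0.069930+0.147924i
d^3_{-2,0}: k∈[2..3] ⇒ +0.076126 -0.527510 = -0.451384;  D = -0.102552-0.439580i
d^3_{-1,0}: k∈[1..3] ⇒ +0.018290 -0.380219 +0.878231 = +0.516302;  D = +0.404432+0.320940i
d^3_{0,0}: k∈[0..3] ⇒ +0.002006 -0.125088 +0.866787 -0.667369 = +0.076336;  D = +0.076336+0.000000i
d^3_{1,0}: k∈[0..2] ⇒ -0.018290 +0.380219 -0.878231 = -0.516302;  D = -0.404432+0.320940i
d^3_{2,0}: k∈[0..1] ⇒ +0.076126 -0.527510 = -0.451384;  D = -0.102552+0.439580i
d^3_{3,0}: single k=0 term ⇒ -0.163620;  D = +0.069930+0.147924i
Y_3^{m'}(θ=2.6694,φ=1.049) and Σ D·Y over m':
  (-0.0699+0.1479i)·(-0.0393+0.0002i)  (-0.1026-0.4396i)·(+0.0947+0.1627i)  (+0.4044+0.3209i)·(+0.2173-0.3779i)  (+0.0763+0.0000i)·(-0.3209+0.0000i)  (-0.4044+0.3209i)·(-0.2173-0.3779i)  (-0.1026+0.4396i)·(+0.0947-0.1627i)  (+0.0699+0.1479i)·(+0.0393+0.0002i)
Y_3^0(R⁻¹ n̂) = +0.522894+0.000000i

Re=0.5229 Im=0.0000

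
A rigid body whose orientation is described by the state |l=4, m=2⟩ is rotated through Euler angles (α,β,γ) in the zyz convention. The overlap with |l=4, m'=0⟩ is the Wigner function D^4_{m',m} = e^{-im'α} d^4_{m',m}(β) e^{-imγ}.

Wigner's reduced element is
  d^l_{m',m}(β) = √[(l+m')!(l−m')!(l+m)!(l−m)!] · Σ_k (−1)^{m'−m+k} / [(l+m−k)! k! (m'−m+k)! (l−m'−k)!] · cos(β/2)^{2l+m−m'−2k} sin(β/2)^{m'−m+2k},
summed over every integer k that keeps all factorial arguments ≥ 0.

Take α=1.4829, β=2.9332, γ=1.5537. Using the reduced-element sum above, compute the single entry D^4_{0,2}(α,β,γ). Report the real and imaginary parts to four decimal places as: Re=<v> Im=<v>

First d^4_{0,2}(β=2.9332), then the phase factors e^{-i(0)α} and e^{-i(2)γ}:
c=cos(2.9332/2)=0.104008, s=sin(2.9332/2)=0.994576; N=√[24·24·720·2]=910.735966
Admissible k: 2..4 (factorial args all ≥0)
  k=2: (−1)^0·910.7360/(96)·0.1040^6·0.9946^2 = +0.000012
  k=3: (−1)^1·910.7360/(36)·0.1040^4·0.9946^4 = -0.002897
  k=4: (−1)^2·910.7360/(96)·0.1040^2·0.9946^6 = +0.099331
d^4_{0,2}(2.9332) = +0.000012 -0.002897 +0.099331 = +0.096446
Attach z-rotation phases: D = e^{-i(0)(1.4829)}·(+0.096446)·e^{-i(2)(1.5537)} = -0.096389-0.003297i

Re=-0.0964 Im=-0.0033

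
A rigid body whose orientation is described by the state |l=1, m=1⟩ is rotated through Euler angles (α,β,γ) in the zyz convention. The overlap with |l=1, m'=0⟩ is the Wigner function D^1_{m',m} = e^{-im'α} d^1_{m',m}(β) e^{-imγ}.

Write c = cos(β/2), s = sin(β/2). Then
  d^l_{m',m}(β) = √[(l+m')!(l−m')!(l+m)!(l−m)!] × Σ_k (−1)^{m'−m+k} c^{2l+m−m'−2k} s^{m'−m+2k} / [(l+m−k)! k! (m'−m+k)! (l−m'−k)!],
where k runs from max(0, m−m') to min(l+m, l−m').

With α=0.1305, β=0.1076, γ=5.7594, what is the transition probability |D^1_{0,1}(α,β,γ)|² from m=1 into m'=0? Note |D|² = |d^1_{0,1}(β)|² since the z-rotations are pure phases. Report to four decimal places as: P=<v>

P=0.0058

First d^1_{0,1}(β=0.1076), then the phase factors e^{-i(0)α} and e^{-i(1)γ}:
With c≡cos(β/2)=0.998553 and s≡sin(β/2)=0.053774, N=[1·1·2·1]^{1/2}=1.414214
k: max(0,(1)−(0))=1 … min(1+(1),1−(0))=1
  k=1: (−1)^0·1.4142/(1)·0.9986^1·0.0538^1 = +0.075938
d^1_{0,1}(0.1076) = +0.075938
|D^1_{0,1}|² = |d^1_{0,1}(β)|² = (+0.075938)² = 0.005767 (the z-rotation phases have unit modulus)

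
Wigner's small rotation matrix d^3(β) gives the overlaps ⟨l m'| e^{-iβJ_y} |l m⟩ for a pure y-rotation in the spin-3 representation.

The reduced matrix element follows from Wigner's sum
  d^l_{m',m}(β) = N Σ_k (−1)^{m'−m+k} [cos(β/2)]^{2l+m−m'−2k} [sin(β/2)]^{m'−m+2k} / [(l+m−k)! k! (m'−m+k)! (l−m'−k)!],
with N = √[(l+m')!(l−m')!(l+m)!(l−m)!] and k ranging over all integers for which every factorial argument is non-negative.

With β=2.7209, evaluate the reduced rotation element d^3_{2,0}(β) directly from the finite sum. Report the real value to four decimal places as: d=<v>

d^3_{2,0}(β=2.7209) via Wigner's sum:
Half-angle: c=0.208799, s=0.977959. N=√(120·1·6·6)=65.726707
The bounds max(0,m−m')=0 and min(l+m,l−m')=1 give 2 terms
  k=0: (−1)^2·65.7267/(12)·0.2088^4·0.9780^2 = +0.009957
  k=1: (−1)^3·65.7267/(12)·0.2088^2·0.9780^4 = -0.218423
d^3_{2,0}(2.7209) = +0.009957 -0.218423 = -0.208466

d=-0.2085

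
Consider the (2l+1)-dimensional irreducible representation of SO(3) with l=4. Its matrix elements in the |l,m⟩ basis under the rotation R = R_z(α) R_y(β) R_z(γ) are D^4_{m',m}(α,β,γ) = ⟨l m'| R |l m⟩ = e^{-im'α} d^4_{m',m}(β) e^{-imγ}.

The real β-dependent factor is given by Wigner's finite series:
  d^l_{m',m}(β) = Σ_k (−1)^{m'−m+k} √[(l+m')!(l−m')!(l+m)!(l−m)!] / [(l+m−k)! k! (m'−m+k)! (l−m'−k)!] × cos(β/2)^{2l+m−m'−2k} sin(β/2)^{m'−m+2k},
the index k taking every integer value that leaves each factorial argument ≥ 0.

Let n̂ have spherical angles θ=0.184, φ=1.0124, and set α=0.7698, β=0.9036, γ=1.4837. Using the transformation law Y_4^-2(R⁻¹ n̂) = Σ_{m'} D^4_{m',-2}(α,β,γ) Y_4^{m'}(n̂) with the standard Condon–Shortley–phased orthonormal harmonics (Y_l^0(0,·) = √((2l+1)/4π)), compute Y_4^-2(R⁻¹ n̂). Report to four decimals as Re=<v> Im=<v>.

Need the full column D^4_{m',-2} for m'=−4..4 at α=0.7698, β=0.9036, γ=1.4837.
cos(β/2)=0.899663, sin(β/2)=0.436586
d^4_{-4,-2}: single k=2 term ⇒ +0.534806;  D = +0.519908-0.125350i
d^4_{-3,-2}: k∈[1..2] ⇒ +0.779276 -0.550544 = +0.228732;  D = +0.122353-0.193257i
d^4_{-2,-2}: k∈[0..2] ⇒ +0.429178 -1.212826 +0.357016 = -0.426631;  D = +0.087011+0.417664i
d^4_{-1,-2}: k∈[0..2] ⇒ -0.883616 +1.040431 -0.163343 = -0.006529;  D = +0.005405+0.003663i
d^4_{0,-2}: k∈[0..2] ⇒ +0.958823 -0.602125 +0.053174 = +0.409872;  D = -0.403669+0.071036i
d^4_{1,-2}: k∈[0..2] ⇒ -0.693620 +0.245015 -0.011540 = -0.460145;  D = +0.269902-0.372675i
d^4_{2,-2}: k∈[0..2] ⇒ +0.357016 -0.067260 +0.001320 = +0.291076;  D = +0.041481+0.288105i
d^4_{3,-2}: k∈[0..1] ⇒ -0.129650 +0.010177 = -0.119472;  D = -0.094529-0.073062i
d^4_{4,-2}: single k=0 term ⇒ +0.029659;  D = +0.029474-0.003309i
Y_4^{m'}(θ=0.184,φ=1.0124) and Σ D·Y over m':
  (+0.5199-0.1254i)·(-0.0003+0.0004i)  (+0.1224-0.1933i)·(-0.0075-0.0008i)  (+0.0870+0.4177i)·(-0.0283-0.0580i)  (+0.0054+0.0037i)·(+0.1698-0.2718i)  (-0.4037+0.0710i)·(+0.7088+0.0000i)  (+0.2699-0.3727i)·(-0.1698-0.2718i)  (+0.0415+0.2881i)·(-0.0283+0.0580i)  (-0.0945-0.0731i)·(+0.0075-0.0008i)  (+0.0295-0.0033i)·(-0.0003-0.0004i)
Y_4^-2(R⁻¹ n̂) = -0.429383+0.017907i

Re=-0.4294 Im=0.0179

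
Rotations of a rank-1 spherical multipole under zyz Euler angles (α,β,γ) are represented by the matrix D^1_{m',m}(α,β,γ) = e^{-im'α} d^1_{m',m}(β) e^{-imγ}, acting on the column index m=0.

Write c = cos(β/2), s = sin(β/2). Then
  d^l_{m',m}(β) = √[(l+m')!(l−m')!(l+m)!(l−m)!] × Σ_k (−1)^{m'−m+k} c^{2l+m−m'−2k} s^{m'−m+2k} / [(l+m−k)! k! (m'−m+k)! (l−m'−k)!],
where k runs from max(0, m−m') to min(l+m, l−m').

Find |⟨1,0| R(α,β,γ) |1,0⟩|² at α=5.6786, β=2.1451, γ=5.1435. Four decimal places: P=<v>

D^1_{0,0}(5.6786,2.1451,5.1435) = e^{-i·0·5.6786}·d^1_{0,0}(2.1451)·e^{-i·0·5.1435}. Compute d first:
c=cos(2.1451/2)=0.477886, s=sin(2.1451/2)=0.878422; N=√[1·1·1·1]=1.000000
Admissible k: 0..1 (factorial args all ≥0)
  k=0: (−1)^0·1.0000/(1)·0.4779^2·0.8784^0 = +0.228375
  k=1: (−1)^1·1.0000/(1)·0.4779^0·0.8784^2 = -0.771625
d^1_{0,0}(2.1451) = +0.228375 -0.771625 = -0.543250
|D^1_{0,0}|² = |d^1_{0,0}(β)|² = (-0.543250)² = 0.295121 (the z-rotation phases have unit modulus)

P=0.2951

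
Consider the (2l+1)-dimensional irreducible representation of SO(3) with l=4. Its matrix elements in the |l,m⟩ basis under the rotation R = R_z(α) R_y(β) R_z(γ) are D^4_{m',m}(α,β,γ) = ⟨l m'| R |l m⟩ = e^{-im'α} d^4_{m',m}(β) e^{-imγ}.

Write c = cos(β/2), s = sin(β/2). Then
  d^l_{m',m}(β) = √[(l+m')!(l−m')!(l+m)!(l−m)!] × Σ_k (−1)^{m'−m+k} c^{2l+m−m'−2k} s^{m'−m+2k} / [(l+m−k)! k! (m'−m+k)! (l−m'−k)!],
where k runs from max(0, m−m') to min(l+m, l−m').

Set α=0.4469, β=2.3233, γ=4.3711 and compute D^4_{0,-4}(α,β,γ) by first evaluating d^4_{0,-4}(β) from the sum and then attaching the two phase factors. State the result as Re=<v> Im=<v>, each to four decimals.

Re=0.0303 Im=-0.1454

D^4_{0,-4}(0.4469,2.3233,4.3711) = e^{-i·0·0.4469}·d^4_{0,-4}(2.3233)·e^{-i·-4·4.3711}. Compute d first:
Half-angle: c=0.397826, s=0.917461. N=√(24·24·1·40320)=4819.161753
k∈{0} keeps every argument non-negative
  k=0: (−1)^4·4819.1618/(576)·0.3978^4·0.9175^4 = +0.148482
d^4_{0,-4}(2.3233) = +0.148482
D = (+1.000000+0.000000i)·(+0.148482)·(+0.204194-0.978930i) = +0.030319-0.145353i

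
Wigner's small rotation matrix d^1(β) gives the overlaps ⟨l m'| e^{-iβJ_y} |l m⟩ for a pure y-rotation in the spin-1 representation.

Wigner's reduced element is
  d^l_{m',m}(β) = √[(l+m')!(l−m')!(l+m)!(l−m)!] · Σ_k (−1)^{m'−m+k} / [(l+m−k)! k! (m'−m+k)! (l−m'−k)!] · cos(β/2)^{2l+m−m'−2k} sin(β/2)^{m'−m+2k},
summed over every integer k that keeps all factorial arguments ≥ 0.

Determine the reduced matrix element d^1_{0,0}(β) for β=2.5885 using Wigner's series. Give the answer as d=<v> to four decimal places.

d^1_{0,0}(β=2.5885) via Wigner's sum:
c=cos(2.5885/2)=0.273035, s=sin(2.5885/2)=0.962004; N=√[1·1·1·1]=1.000000
k∈{0,1} keeps every argument non-negative
  k=0: (−1)^0·1.0000/(1)·0.2730^2·0.9620^0 = +0.074548
  k=1: (−1)^1·1.0000/(1)·0.2730^0·0.9620^2 = -0.925452
d^1_{0,0}(2.5885) = +0.074548 -0.925452 = -0.850904

d=-0.8509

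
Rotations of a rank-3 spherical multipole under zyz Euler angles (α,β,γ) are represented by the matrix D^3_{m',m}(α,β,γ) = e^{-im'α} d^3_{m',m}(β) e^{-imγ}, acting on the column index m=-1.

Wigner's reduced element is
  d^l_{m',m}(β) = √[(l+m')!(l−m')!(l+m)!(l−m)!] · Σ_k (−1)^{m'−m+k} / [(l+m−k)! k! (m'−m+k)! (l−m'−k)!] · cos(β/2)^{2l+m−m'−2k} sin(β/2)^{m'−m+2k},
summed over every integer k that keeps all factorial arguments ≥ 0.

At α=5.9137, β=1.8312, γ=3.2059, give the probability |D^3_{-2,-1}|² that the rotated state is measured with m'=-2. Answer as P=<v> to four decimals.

D^3_{-2,-1}(5.9137,1.8312,3.2059) = e^{-i·-2·5.9137}·d^3_{-2,-1}(1.8312)·e^{-i·-1·3.2059}. Compute d first:
Half-angle: c=0.609315, s=0.792928. N=√(1·120·2·24)=75.894664
The bounds max(0,m−m')=1 and min(l+m,l−m')=2 give 2 terms
  k=1: (−1)^0·75.8947/(24)·0.6093^5·0.7929^1 = +0.210593
  k=2: (−1)^1·75.8947/(12)·0.6093^3·0.7929^3 = -0.713275
d^3_{-2,-1}(1.8312) = +0.210593 -0.713275 = -0.502683
|D^3_{-2,-1}|² = |d^3_{-2,-1}(β)|² = (-0.502683)² = 0.252690 (the z-rotation phases have unit modulus)

P=0.2527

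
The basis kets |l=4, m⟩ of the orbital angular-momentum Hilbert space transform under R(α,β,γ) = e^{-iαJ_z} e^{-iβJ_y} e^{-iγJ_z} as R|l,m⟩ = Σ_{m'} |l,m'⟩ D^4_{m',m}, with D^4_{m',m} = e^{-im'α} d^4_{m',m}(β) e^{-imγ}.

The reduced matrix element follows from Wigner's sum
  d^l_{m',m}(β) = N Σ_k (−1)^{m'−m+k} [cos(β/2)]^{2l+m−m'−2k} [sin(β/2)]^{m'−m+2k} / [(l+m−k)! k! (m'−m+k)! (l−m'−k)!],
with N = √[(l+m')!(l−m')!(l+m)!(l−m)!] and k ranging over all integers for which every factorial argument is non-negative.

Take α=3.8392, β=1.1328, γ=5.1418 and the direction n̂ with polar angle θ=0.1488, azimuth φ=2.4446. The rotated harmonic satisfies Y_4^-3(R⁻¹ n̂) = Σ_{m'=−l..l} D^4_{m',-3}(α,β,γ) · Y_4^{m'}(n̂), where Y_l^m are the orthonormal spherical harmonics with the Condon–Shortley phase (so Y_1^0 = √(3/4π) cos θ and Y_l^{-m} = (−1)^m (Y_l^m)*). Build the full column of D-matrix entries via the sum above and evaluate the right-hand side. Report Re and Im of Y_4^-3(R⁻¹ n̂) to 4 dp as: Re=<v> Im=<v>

Need the full column D^4_{m',-3} for m'=−4..4 at α=3.8392, β=1.1328, γ=5.1418.
cos(β/2)=0.843838, sin(β/2)=0.536598
d^4_{-4,-3}: single k=1 term ⇒ +0.462390;  D = +0.372606-0.273805i
d^4_{-3,-3}: k∈[0..1] ⇒ +0.257083 -0.727697 = -0.470614;  D = +0.111620-0.457186i
d^4_{-2,-3}: k∈[0..1] ⇒ -0.611684 +0.742041 = +0.130357;  D = -0.057655-0.116913i
d^4_{-1,-3}: k∈[0..1] ⇒ +0.825131 -0.556098 = +0.269034;  D = +0.246192+0.108482i
d^4_{0,-3}: k∈[0..1] ⇒ -0.782179 +0.316290 = -0.465889;  D = +0.447414-0.129898i
d^4_{1,-3}: k∈[0..1] ⇒ +0.556098 -0.134922 = +0.421176;  D = +0.234545-0.349826i
d^4_{2,-3}: k∈[0..1] ⇒ -0.300059 +0.040445 = -0.259614;  D = -0.027721-0.258130i
d^4_{3,-3}: k∈[0..1] ⇒ +0.118990 -0.006874 = +0.112116;  D = -0.080785-0.077742i
d^4_{4,-3}: single k=0 term ⇒ -0.030574;  D = -0.030502-0.002096i
Y_4^{m'}(θ=0.1488,φ=2.4446) and Σ D·Y over m':
  (+0.3726-0.2738i)·(-0.0002+0.0001i)  (+0.1116-0.4572i)·(+0.0020-0.0035i)  (-0.0577-0.1169i)·(+0.0076+0.0423i)  (+0.2462+0.1085i)·(-0.2046-0.1712i)  (+0.4474-0.1299i)·(+0.7551+0.0000i)  (+0.2345-0.3498i)·(+0.2046-0.1712i)  (-0.0277-0.2581i)·(+0.0076-0.0423i)  (-0.0808-0.0777i)·(-0.0020-0.0035i)  (-0.0305-0.0021i)·(-0.0002-0.0001i)
Y_4^-3(R⁻¹ n̂) = +0.285963-0.279041i

Re=0.2860 Im=-0.2790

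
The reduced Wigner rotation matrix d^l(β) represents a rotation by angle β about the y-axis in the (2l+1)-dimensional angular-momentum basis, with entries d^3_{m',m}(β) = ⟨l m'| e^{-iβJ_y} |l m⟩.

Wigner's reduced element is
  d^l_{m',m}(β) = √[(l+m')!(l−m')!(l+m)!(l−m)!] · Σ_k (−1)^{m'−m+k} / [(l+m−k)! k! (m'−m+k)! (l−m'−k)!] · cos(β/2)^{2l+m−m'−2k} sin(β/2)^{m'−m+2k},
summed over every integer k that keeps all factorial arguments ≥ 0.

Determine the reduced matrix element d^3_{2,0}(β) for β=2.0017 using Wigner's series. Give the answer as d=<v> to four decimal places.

d^3_{2,0}(β=2.0017) via Wigner's sum:
c=cos(2.0017/2)=0.539587, s=sin(2.0017/2)=0.841930; N=√[120·1·6·6]=65.726707
Admissible k: 0..1 (factorial args all ≥0)
  k=0: (−1)^2·65.7267/(12)·0.5396^4·0.8419^2 = +0.329123
  k=1: (−1)^3·65.7267/(12)·0.5396^2·0.8419^4 = -0.801285
d^3_{2,0}(2.0017) = +0.329123 -0.801285 = -0.472162

d=-0.4722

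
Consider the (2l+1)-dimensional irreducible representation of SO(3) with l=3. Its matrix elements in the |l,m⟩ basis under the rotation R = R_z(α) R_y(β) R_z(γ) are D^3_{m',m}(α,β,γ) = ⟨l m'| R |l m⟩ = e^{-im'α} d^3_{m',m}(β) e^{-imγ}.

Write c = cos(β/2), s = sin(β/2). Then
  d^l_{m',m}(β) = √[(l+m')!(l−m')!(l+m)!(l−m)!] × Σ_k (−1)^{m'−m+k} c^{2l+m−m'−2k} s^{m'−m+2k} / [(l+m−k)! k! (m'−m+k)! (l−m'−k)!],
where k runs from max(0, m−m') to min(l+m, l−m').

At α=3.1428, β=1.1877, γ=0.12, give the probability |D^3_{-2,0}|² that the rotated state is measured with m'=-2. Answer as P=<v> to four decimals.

D^3_{-2,0}(3.1428,1.1877,0.12) = e^{-i·-2·3.1428}·d^3_{-2,0}(1.1877)·e^{-i·0·0.12}. Compute d first:
With c≡cos(β/2)=0.828793 and s≡sin(β/2)=0.559556, N=[1·120·6·6]^{1/2}=65.726707
k: max(0,(0)−(-2))=2 … min(3+(0),3−(-2))=3
  k=2: (−1)^0·65.7267/(12)·0.8288^4·0.5596^2 = +0.809154
  k=3: (−1)^1·65.7267/(12)·0.8288^2·0.5596^4 = -0.368830
d^3_{-2,0}(1.1877) = +0.809154 -0.368830 = +0.440324
|D^3_{-2,0}|² = |d^3_{-2,0}(β)|² = (+0.440324)² = 0.193885 (the z-rotation phases have unit modulus)

P=0.1939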